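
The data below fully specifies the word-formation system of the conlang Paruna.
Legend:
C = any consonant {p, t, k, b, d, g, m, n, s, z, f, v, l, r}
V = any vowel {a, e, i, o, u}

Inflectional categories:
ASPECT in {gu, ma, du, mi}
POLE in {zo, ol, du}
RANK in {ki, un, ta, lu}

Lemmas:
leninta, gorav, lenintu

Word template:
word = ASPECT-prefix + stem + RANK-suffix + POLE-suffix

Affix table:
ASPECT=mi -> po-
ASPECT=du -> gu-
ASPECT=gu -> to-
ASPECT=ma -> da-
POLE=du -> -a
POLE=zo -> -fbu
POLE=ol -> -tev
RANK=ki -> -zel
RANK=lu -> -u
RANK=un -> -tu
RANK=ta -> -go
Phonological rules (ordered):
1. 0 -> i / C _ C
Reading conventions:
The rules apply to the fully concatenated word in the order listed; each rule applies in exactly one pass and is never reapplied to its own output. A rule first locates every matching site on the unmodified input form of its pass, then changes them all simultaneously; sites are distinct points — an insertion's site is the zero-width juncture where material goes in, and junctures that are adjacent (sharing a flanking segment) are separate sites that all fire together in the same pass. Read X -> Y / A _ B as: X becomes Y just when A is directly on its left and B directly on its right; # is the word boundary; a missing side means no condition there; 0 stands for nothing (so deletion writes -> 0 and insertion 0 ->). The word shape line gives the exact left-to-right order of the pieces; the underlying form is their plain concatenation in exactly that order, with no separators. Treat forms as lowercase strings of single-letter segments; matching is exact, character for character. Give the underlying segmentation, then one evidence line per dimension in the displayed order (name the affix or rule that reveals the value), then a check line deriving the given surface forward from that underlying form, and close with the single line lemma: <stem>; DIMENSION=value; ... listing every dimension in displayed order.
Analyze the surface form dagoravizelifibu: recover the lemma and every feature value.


underlying: da-gorav-zel-fbu
ASPECT=ma - signalled by the affix da-
POLE=zo - signalled by the affix -fbu
RANK=ki - signalled by the affix -zel
check: dagoravzelfbu -> dagoravizelifibu
lemma: gorav; ASPECT=ma; POLE=zo; RANK=ki


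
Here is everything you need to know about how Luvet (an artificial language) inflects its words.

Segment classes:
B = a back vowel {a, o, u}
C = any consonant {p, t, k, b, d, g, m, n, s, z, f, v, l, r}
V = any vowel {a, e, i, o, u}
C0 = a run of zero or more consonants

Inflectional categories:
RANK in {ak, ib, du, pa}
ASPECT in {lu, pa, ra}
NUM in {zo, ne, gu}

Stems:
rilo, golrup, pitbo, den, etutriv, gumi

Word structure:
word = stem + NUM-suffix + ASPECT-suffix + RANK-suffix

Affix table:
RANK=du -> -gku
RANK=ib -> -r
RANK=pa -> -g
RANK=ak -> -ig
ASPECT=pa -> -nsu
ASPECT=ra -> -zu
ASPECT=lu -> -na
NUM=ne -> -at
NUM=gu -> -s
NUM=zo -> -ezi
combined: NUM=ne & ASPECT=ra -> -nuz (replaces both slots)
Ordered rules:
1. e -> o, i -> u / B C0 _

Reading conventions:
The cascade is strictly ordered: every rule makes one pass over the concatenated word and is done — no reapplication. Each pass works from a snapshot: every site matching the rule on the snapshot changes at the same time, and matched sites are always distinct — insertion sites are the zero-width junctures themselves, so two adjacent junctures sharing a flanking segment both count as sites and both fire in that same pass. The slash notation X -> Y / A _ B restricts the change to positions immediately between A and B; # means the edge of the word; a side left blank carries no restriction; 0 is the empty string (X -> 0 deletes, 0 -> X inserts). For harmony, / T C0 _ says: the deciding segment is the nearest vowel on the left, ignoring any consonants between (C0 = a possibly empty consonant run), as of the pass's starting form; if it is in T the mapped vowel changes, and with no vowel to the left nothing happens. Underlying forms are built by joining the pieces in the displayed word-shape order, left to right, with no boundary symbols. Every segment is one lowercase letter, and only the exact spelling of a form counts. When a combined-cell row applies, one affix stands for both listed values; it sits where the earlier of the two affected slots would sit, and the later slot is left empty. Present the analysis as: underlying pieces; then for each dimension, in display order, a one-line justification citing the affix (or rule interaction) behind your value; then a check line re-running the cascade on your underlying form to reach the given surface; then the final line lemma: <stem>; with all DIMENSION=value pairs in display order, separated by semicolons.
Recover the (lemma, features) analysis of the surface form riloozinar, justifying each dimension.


underlying: rilo-ezi-na-r
RANK=ib - signalled by the affix -r
ASPECT=lu - signalled by the affix -na
NUM=zo - signalled by the affix -ezi
check: riloezinar -> riloozinar
lemma: rilo; RANK=ib; ASPECT=lu; NUM=zo


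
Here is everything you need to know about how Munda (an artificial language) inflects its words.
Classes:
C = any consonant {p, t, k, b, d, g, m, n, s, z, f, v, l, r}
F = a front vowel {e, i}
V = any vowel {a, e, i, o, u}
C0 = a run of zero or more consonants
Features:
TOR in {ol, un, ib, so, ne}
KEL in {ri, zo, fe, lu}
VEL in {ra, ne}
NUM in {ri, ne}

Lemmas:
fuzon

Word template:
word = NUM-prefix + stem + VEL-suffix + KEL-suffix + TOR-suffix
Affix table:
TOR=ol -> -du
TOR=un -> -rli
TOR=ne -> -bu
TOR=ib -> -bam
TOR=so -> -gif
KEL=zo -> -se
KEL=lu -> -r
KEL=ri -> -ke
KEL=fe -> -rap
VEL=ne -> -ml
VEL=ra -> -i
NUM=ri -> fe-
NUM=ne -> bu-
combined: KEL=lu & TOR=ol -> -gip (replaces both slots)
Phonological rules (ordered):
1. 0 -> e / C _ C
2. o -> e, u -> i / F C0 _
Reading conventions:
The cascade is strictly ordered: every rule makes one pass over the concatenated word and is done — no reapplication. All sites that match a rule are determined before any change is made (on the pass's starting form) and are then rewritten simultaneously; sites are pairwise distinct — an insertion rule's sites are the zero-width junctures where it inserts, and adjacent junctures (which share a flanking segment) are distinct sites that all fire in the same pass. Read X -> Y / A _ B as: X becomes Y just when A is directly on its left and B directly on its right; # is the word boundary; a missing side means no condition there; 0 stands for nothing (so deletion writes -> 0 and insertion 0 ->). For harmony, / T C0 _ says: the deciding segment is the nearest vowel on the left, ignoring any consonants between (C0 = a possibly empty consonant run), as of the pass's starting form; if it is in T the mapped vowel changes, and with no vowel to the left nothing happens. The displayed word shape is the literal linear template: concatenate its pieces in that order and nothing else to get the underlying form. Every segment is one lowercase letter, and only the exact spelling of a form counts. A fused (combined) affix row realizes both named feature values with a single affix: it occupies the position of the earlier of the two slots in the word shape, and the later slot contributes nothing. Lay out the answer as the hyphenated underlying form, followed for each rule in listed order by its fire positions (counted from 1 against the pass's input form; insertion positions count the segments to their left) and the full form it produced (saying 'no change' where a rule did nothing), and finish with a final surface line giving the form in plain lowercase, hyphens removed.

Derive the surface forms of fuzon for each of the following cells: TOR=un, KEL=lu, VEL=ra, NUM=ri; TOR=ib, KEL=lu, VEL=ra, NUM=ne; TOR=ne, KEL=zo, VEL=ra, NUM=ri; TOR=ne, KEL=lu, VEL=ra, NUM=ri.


cell TOR=un, KEL=lu, VEL=ra, NUM=ri:
underlying: fe-fuzon-i-r-rli
1. 0 -> e / C _ C: inserts after position(s) 9, 10: fefuzonirereli
2. o -> e, u -> i / F C0 _: fires at position(s) 4: fefizonirereli
surface: fefizonirereli

cell TOR=ib, KEL=lu, VEL=ra, NUM=ne:
underlying: bu-fuzon-i-r-bam
1. 0 -> e / C _ C: inserts after position(s) 9: bufuzonirebam
2. o -> e, u -> i / F C0 _: no change
surface: bufuzonirebam

cell TOR=ne, KEL=zo, VEL=ra, NUM=ri:
underlying: fe-fuzon-i-se-bu
1. 0 -> e / C _ C: no change
2. o -> e, u -> i / F C0 _: fires at position(s) 4, 12: fefizonisebi
surface: fefizonisebi

cell TOR=ne, KEL=lu, VEL=ra, NUM=ri:
underlying: fe-fuzon-i-r-bu
1. 0 -> e / C _ C: inserts after position(s) 9: fefuzonirebu
2. o -> e, u -> i / F C0 _: fires at position(s) 4, 12: fefizonirebi
surface: fefizonirebi


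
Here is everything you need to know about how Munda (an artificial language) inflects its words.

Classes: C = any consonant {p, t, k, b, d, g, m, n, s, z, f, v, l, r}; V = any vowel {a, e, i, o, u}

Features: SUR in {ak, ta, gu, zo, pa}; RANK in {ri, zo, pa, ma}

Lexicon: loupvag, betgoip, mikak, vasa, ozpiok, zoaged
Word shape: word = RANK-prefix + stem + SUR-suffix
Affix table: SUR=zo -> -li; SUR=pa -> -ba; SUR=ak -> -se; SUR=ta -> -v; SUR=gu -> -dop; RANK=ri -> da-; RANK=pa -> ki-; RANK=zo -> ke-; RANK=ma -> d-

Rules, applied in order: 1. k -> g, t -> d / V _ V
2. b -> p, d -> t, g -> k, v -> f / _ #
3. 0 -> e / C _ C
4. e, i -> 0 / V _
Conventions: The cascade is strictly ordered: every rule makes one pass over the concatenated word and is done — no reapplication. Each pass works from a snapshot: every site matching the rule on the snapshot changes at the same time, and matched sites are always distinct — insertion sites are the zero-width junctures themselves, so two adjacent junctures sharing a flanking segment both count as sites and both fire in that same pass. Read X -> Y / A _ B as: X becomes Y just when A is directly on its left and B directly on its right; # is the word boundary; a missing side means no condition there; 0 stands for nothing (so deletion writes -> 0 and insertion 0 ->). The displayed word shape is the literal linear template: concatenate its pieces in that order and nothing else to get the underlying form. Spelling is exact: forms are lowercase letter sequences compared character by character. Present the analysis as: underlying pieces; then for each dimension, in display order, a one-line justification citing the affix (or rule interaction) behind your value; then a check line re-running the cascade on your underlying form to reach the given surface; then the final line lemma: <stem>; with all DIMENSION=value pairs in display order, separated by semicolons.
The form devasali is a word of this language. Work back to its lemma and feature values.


underlying: d-vasa-li
SUR=zo - signalled by the affix -li
RANK=ma - signalled by the affix d-
check: dvasali -> dvasali -> dvasali -> devasali -> devasali
lemma: vasa; SUR=zo; RANK=ma


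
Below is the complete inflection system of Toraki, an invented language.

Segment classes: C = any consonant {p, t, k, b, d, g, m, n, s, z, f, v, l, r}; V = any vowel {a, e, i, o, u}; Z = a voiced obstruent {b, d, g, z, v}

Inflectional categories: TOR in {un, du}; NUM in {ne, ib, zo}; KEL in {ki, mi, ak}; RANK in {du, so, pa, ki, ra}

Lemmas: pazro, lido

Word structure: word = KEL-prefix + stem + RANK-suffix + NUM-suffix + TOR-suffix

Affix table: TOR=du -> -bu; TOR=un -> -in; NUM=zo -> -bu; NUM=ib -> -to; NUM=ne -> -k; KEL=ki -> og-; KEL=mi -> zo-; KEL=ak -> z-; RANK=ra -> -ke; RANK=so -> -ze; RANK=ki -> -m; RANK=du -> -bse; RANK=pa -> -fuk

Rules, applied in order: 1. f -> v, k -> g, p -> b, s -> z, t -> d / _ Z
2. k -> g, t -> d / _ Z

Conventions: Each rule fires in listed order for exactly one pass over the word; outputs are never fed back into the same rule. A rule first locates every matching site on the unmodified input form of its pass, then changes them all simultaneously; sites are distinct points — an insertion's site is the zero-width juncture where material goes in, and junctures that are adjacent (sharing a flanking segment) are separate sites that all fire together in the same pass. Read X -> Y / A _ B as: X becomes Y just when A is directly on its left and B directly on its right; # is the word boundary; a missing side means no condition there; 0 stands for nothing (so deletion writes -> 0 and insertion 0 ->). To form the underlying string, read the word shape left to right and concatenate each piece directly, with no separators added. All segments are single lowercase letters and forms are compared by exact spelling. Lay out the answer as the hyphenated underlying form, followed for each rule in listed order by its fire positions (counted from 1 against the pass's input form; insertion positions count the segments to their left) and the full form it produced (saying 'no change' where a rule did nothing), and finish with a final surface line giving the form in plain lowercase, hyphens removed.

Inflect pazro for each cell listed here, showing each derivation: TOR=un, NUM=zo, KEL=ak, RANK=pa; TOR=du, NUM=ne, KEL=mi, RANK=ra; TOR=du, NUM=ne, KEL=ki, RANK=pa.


cell TOR=un, NUM=zo, KEL=ak, RANK=pa:
underlying: z-pazro-fuk-bu-in
1. f -> v, k -> g, p -> b, s -> z, t -> d / _ Z: fires at position(s) 9: zpazrofugbuin
2. k -> g, t -> d / _ Z: no change
surface: zpazrofugbuin

cell TOR=du, NUM=ne, KEL=mi, RANK=ra:
underlying: zo-pazro-ke-k-bu
1. f -> v, k -> g, p -> b, s -> z, t -> d / _ Z: fires at position(s) 10: zopazrokegbu
2. k -> g, t -> d / _ Z: no change
surface: zopazrokegbu

cell TOR=du, NUM=ne, KEL=ki, RANK=pa:
underlying: og-pazro-fuk-k-bu
1. f -> v, k -> g, p -> b, s -> z, t -> d / _ Z: fires at position(s) 11: ogpazrofukgbu
2. k -> g, t -> d / _ Z: fires at position(s) 10: ogpazrofuggbu
surface: ogpazrofuggbu


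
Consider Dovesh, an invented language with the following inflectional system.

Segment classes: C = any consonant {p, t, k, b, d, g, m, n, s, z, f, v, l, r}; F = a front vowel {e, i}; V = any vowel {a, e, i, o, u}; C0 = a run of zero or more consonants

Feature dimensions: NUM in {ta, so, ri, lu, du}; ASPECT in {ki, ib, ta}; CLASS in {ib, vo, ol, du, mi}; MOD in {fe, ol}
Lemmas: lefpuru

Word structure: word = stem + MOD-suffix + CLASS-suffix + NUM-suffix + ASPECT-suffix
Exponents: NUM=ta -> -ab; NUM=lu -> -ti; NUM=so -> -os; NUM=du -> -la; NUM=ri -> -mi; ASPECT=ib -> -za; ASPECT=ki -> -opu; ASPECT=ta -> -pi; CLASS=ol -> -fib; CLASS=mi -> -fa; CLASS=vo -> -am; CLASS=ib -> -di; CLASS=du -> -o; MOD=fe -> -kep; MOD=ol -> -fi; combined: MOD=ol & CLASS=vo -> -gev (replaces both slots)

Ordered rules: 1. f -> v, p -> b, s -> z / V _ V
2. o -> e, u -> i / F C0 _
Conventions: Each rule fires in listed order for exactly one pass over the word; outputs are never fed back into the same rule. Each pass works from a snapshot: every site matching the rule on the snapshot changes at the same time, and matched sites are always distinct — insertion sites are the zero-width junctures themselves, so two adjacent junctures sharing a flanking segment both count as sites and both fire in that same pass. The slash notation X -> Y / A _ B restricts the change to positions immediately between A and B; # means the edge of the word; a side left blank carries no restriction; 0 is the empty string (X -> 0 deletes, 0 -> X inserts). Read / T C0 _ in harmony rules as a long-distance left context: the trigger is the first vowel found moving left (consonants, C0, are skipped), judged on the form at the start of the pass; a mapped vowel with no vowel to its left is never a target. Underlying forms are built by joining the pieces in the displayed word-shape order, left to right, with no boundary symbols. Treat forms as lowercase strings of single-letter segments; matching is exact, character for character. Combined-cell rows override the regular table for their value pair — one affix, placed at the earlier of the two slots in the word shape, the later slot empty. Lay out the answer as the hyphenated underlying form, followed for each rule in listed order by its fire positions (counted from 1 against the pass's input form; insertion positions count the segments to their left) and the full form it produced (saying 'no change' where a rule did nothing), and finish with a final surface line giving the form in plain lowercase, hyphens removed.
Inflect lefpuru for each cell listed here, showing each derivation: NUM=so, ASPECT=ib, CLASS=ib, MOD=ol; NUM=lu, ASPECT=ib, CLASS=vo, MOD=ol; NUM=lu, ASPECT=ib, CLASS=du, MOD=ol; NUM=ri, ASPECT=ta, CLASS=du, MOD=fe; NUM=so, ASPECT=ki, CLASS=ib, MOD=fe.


cell NUM=so, ASPECT=ib, CLASS=ib, MOD=ol:
underlying: lefpuru-fi-di-os-za
1. f -> v, p -> b, s -> z / V _ V: fires at position(s) 8: lefpuruvidiosza
2. o -> e, u -> i / F C0 _: fires at position(s) 5, 12: lefpiruvidiesza
surface: lefpiruvidiesza

cell NUM=lu, ASPECT=ib, CLASS=vo, MOD=ol:
underlying: lefpuru-gev-ti-za
1. f -> v, p -> b, s -> z / V _ V: no change
2. o -> e, u -> i / F C0 _: fires at position(s) 5: lefpirugevtiza
surface: lefpirugevtiza

cell NUM=lu, ASPECT=ib, CLASS=du, MOD=ol:
underlying: lefpuru-fi-o-ti-za
1. f -> v, p -> b, s -> z / V _ V: fires at position(s) 8: lefpuruviotiza
2. o -> e, u -> i / F C0 _: fires at position(s) 5, 10: lefpiruvietiza
surface: lefpiruvietiza

cell NUM=ri, ASPECT=ta, CLASS=du, MOD=fe:
underlying: lefpuru-kep-o-mi-pi
1. f -> v, p -> b, s -> z / V _ V: fires at position(s) 10, 14: lefpurukebomibi
2. o -> e, u -> i / F C0 _: fires at position(s) 5, 11: lefpirukebemibi
surface: lefpirukebemibi

cell NUM=so, ASPECT=ki, CLASS=ib, MOD=fe:
underlying: lefpuru-kep-di-os-opu
1. f -> v, p -> b, s -> z / V _ V: fires at position(s) 14, 16: lefpurukepdiozobu
2. o -> e, u -> i / F C0 _: fires at position(s) 5, 13: lefpirukepdiezobu
surface: lefpirukepdiezobu


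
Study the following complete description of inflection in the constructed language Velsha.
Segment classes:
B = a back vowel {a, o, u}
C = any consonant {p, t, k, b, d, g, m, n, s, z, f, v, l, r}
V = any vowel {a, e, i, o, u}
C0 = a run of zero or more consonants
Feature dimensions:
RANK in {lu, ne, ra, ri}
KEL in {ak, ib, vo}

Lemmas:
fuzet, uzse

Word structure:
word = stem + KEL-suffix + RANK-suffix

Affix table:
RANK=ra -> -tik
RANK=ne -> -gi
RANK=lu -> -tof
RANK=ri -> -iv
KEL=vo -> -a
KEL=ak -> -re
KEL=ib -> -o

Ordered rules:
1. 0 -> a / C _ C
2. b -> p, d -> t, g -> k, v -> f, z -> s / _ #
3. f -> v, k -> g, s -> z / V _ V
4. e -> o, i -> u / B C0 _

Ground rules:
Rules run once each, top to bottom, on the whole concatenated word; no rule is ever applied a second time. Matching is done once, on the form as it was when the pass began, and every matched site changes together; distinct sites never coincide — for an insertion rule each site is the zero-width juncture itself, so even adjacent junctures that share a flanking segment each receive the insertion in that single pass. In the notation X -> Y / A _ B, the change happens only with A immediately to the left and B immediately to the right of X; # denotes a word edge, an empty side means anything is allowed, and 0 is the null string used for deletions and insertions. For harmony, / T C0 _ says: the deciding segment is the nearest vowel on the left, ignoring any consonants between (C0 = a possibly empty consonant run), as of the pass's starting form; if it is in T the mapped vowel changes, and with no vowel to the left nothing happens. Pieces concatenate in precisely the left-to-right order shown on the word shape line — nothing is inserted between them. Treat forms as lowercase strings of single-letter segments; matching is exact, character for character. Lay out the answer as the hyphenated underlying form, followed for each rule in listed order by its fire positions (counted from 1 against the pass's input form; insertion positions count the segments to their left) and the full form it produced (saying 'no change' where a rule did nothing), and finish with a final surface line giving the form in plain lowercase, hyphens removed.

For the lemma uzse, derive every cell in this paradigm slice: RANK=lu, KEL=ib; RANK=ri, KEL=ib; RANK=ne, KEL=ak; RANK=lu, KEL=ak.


cell RANK=lu, KEL=ib:
underlying: uzse-o-tof
1. 0 -> a / C _ C: inserts after position(s) 2: uzaseotof
2. b -> p, d -> t, g -> k, v -> f, z -> s / _ #: no change
3. f -> v, k -> g, s -> z / V _ V: fires at position(s) 4: uzazeotof
4. e -> o, i -> u / B C0 _: fires at position(s) 5: uzazootof
surface: uzazootof

cell RANK=ri, KEL=ib:
underlying: uzse-o-iv
1. 0 -> a / C _ C: inserts after position(s) 2: uzaseoiv
2. b -> p, d -> t, g -> k, v -> f, z -> s / _ #: fires at position(s) 8: uzaseoif
3. f -> v, k -> g, s -> z / V _ V: fires at position(s) 4: uzazeoif
4. e -> o, i -> u / B C0 _: fires at position(s) 5, 7: uzazoouf
surface: uzazoouf

cell RANK=ne, KEL=ak:
underlying: uzse-re-gi
1. 0 -> a / C _ C: inserts after position(s) 2: uzaseregi
2. b -> p, d -> t, g -> k, v -> f, z -> s / _ #: no change
3. f -> v, k -> g, s -> z / V _ V: fires at position(s) 4: uzazeregi
4. e -> o, i -> u / B C0 _: fires at position(s) 5: uzazoregi
surface: uzazoregi

cell RANK=lu, KEL=ak:
underlying: uzse-re-tof
1. 0 -> a / C _ C: inserts after position(s) 2: uzaseretof
2. b -> p, d -> t, g -> k, v -> f, z -> s / _ #: no change
3. f -> v, k -> g, s -> z / V _ V: fires at position(s) 4: uzazeretof
4. e -> o, i -> u / B C0 _: fires at position(s) 5: uzazoretof
surface: uzazoretof


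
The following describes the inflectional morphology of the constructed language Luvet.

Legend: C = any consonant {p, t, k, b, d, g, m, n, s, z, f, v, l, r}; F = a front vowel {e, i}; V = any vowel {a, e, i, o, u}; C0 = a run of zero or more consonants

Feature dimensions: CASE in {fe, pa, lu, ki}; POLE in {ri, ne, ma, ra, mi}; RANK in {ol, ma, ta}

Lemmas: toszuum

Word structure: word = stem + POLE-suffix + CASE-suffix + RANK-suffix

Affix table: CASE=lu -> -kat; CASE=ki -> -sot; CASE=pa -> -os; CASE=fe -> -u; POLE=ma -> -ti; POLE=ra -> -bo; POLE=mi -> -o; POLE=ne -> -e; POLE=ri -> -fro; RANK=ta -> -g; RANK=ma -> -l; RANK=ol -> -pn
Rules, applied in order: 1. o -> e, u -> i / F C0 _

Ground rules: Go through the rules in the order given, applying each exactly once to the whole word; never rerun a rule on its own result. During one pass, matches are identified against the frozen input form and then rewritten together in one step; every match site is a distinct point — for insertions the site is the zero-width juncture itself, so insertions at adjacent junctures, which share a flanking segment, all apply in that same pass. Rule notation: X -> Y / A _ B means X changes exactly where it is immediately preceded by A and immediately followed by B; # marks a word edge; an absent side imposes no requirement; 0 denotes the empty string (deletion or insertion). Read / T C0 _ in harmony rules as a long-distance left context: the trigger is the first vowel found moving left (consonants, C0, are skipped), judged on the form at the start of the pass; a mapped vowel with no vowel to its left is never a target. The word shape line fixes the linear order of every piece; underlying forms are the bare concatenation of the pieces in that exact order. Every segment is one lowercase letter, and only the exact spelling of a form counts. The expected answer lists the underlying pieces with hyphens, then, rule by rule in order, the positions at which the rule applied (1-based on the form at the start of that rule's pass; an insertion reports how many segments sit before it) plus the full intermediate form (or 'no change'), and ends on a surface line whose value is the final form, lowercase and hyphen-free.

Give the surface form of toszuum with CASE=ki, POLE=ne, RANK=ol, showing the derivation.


underlying: toszuum-e-sot-pn
1. o -> e, u -> i / F C0 _: fires at position(s) 10: toszuumesetpn
surface: toszuumesetpn


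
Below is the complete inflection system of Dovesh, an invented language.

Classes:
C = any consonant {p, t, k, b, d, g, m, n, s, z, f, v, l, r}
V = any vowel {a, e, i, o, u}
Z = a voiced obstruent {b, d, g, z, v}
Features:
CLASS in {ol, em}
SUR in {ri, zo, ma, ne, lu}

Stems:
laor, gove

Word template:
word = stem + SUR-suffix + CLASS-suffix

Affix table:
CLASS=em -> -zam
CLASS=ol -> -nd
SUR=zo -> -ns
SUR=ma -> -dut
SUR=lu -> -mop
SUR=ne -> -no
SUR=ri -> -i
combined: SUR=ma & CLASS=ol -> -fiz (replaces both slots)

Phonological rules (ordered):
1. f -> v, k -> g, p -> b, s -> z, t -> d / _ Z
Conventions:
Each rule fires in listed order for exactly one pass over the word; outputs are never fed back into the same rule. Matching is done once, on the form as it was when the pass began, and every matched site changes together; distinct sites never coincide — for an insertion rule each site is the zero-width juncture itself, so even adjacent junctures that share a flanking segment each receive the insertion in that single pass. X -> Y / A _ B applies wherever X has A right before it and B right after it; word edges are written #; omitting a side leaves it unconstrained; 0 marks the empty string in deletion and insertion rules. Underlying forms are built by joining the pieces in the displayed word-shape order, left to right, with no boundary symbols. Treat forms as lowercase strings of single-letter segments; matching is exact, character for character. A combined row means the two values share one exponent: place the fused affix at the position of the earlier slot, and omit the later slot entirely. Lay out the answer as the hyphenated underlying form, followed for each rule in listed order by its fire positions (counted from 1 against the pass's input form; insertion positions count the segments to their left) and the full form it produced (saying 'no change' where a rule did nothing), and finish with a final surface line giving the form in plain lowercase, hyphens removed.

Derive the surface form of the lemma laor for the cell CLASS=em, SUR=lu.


underlying: laor-mop-zam
1. f -> v, k -> g, p -> b, s -> z, t -> d / _ Z: fires at position(s) 7: laormobzam
surface: laormobzam


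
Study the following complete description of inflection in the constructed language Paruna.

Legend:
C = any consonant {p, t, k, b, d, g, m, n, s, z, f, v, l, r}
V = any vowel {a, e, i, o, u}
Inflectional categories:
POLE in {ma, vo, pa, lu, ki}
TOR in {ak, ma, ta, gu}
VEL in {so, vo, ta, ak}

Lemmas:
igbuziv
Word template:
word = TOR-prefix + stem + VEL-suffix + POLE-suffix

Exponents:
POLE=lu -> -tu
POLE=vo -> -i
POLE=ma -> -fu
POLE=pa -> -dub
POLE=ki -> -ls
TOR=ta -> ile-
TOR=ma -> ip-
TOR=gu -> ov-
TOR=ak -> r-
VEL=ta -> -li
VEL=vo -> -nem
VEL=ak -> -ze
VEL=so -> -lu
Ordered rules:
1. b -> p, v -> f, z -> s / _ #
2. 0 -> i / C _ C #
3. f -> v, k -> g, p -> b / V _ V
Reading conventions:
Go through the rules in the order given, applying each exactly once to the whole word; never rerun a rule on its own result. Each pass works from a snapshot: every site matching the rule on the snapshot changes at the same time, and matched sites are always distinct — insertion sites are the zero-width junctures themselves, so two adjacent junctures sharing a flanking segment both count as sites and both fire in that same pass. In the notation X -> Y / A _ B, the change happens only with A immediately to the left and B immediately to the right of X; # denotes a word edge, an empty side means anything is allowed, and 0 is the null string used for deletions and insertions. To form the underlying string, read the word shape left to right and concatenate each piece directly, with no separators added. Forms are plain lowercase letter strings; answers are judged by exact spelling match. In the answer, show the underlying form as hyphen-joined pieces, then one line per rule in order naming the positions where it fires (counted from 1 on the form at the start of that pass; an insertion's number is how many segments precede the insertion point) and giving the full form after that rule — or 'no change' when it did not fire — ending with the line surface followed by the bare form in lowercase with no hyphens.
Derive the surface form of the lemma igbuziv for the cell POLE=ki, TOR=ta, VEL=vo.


underlying: ile-igbuziv-nem-ls
1. b -> p, v -> f, z -> s / _ #: no change
2. 0 -> i / C _ C #: inserts after position(s) 14: ileigbuzivnemlis
3. f -> v, k -> g, p -> b / V _ V: no change
surface: ileigbuzivnemlis


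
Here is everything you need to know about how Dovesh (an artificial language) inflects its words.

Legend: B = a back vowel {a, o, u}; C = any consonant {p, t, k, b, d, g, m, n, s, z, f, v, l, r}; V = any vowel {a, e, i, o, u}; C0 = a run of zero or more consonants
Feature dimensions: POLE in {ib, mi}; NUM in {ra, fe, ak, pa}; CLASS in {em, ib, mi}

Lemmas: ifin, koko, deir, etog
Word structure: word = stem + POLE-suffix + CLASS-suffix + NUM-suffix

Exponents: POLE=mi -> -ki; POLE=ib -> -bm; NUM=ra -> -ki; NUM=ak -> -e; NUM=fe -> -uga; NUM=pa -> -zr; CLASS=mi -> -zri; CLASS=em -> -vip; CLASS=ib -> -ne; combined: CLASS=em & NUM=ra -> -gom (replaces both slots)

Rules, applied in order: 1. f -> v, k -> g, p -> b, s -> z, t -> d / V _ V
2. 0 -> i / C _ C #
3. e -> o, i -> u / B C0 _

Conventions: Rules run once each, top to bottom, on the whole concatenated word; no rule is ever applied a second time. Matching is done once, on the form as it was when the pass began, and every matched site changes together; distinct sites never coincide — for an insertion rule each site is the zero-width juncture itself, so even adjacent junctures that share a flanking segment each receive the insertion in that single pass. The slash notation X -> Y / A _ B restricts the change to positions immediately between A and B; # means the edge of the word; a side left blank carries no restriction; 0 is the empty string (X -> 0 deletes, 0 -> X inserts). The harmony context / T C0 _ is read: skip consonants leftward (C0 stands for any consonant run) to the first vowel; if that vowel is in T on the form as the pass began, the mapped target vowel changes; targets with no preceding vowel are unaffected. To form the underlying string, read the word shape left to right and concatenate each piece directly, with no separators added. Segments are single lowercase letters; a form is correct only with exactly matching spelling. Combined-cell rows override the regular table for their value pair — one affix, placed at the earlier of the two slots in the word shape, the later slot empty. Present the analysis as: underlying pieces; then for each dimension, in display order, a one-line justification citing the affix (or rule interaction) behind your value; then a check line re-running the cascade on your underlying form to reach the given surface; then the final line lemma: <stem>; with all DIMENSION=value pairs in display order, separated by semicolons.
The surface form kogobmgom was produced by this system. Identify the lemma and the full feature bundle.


underlying: koko-bm-gom
POLE=ib - signalled by the affix -bm
NUM=ra - signalled by the combined affix row
CLASS=em - signalled by the combined affix row
check: kokobmgom -> kogobmgom -> kogobmgom -> kogobmgom
lemma: koko; POLE=ib; NUM=ra; CLASS=em


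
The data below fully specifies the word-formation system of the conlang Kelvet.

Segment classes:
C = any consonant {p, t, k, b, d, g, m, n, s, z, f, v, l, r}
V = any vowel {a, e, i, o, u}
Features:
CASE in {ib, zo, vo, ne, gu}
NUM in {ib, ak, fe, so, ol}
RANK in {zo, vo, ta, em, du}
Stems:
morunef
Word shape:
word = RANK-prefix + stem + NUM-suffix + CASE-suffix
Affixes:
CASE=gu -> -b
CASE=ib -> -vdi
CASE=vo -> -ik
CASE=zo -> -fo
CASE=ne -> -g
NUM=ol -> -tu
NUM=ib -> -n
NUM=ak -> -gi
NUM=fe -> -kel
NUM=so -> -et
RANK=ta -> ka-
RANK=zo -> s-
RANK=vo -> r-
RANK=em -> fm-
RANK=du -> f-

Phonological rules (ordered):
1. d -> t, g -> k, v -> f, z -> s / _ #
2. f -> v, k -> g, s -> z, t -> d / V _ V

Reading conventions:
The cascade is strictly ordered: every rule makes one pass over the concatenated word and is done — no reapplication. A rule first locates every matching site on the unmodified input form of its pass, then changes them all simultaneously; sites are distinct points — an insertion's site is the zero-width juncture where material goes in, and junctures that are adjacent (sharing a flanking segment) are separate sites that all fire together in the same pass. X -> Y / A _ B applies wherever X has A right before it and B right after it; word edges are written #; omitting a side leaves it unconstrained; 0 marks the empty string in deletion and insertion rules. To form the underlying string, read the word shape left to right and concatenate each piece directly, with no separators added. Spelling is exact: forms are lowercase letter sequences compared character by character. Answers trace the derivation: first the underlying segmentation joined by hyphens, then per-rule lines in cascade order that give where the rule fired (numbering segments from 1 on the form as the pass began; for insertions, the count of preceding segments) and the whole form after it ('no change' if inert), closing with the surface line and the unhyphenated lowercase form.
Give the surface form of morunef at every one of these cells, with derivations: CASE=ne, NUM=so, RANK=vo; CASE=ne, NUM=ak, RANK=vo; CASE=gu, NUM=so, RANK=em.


cell CASE=ne, NUM=so, RANK=vo:
underlying: r-morunef-et-g
1. d -> t, g -> k, v -> f, z -> s / _ #: fires at position(s) 11: rmorunefetk
2. f -> v, k -> g, s -> z, t -> d / V _ V: fires at position(s) 8: rmorunevetk
surface: rmorunevetk

cell CASE=ne, NUM=ak, RANK=vo:
underlying: r-morunef-gi-g
1. d -> t, g -> k, v -> f, z -> s / _ #: fires at position(s) 11: rmorunefgik
2. f -> v, k -> g, s -> z, t -> d / V _ V: no change
surface: rmorunefgik

cell CASE=gu, NUM=so, RANK=em:
underlying: fm-morunef-et-b
1. d -> t, g -> k, v -> f, z -> s / _ #: no change
2. f -> v, k -> g, s -> z, t -> d / V _ V: fires at position(s) 9: fmmorunevetb
surface: fmmorunevetb


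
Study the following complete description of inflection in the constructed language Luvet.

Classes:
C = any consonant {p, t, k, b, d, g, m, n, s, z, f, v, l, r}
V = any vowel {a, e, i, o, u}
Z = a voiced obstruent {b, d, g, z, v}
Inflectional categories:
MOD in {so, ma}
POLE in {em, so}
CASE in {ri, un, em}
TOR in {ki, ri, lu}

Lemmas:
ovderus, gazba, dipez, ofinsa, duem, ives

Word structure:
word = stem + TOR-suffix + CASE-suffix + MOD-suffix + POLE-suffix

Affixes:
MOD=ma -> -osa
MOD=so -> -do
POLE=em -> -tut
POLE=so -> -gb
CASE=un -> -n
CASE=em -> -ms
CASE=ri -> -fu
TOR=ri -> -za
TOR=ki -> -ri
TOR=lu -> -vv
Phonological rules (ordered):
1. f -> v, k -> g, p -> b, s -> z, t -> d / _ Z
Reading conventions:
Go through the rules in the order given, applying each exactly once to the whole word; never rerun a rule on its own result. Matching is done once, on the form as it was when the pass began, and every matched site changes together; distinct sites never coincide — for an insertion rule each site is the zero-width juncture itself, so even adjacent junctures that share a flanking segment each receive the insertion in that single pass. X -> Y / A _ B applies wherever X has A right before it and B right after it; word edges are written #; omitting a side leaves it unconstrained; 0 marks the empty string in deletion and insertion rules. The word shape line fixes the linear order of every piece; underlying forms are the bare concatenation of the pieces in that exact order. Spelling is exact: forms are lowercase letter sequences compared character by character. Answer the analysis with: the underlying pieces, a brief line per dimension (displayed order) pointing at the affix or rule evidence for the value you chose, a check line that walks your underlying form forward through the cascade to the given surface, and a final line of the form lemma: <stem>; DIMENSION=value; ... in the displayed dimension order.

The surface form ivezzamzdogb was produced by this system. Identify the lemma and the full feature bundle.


underlying: ives-za-ms-do-gb
MOD=so - signalled by the affix -do
POLE=so - signalled by the affix -gb
CASE=em - signalled by the affix -ms
TOR=ri - signalled by the affix -za
check: iveszamsdogb -> ivezzamzdogb
lemma: ives; MOD=so; POLE=so; CASE=em; TOR=ri


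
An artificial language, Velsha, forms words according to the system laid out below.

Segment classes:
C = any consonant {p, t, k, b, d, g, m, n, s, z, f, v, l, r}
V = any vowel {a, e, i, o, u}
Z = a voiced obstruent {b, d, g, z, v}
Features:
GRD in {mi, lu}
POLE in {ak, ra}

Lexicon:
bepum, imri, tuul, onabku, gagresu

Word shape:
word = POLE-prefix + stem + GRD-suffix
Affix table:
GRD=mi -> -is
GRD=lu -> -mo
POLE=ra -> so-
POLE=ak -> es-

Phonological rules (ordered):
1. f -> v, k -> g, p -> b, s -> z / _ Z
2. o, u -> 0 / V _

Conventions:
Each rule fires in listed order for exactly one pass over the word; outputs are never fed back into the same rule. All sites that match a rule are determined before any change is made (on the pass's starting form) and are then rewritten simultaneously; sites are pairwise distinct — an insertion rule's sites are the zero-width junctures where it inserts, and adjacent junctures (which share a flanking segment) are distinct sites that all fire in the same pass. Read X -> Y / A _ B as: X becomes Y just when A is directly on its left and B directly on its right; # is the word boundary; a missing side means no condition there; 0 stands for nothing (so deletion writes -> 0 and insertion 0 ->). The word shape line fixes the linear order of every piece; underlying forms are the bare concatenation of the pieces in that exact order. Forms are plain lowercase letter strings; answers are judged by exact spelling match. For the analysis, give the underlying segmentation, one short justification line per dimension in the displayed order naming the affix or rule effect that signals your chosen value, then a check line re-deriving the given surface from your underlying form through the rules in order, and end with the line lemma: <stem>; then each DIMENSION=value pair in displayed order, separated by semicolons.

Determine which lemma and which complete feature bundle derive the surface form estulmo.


underlying: es-tuul-mo
GRD=lu - signalled by the affix -mo
POLE=ak - signalled by the affix es-
check: estuulmo -> estuulmo -> estulmo
lemma: tuul; GRD=lu; POLE=ak


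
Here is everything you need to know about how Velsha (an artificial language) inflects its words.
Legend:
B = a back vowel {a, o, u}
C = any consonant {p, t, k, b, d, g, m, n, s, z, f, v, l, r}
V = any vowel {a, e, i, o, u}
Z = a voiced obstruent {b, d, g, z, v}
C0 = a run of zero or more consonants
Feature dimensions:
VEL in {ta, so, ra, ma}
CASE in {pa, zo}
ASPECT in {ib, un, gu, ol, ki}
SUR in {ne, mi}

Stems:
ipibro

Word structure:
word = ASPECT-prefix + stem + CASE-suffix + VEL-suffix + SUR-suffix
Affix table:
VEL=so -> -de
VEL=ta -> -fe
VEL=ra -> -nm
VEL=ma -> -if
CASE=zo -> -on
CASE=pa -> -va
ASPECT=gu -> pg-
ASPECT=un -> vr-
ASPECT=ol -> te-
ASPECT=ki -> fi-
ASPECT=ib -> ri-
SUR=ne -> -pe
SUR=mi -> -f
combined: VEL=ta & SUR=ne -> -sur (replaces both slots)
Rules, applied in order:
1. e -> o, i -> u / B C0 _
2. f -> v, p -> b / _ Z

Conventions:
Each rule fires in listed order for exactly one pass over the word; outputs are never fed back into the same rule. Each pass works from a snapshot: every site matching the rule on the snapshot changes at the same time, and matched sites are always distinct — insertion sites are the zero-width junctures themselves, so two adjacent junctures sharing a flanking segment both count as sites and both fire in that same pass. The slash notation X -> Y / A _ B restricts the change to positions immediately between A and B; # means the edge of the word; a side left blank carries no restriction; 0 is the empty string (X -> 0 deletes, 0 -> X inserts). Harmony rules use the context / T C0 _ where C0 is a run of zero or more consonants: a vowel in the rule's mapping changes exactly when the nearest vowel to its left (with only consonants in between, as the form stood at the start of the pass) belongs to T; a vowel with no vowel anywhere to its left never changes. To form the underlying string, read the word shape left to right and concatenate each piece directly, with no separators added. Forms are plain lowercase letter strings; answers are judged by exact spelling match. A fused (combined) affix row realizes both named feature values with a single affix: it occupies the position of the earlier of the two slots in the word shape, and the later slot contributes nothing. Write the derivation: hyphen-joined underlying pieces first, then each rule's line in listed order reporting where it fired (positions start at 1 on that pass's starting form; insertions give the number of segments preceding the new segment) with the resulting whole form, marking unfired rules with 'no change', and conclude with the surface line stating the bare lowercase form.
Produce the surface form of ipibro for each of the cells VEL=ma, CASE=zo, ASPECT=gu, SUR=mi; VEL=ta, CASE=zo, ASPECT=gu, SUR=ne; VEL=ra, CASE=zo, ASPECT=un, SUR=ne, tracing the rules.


cell VEL=ma, CASE=zo, ASPECT=gu, SUR=mi:
underlying: pg-ipibro-on-if-f
1. e -> o, i -> u / B C0 _: fires at position(s) 11: pgipibroonuff
2. f -> v, p -> b / _ Z: fires at position(s) 1: bgipibroonuff
surface: bgipibroonuff

cell VEL=ta, CASE=zo, ASPECT=gu, SUR=ne:
underlying: pg-ipibro-on-sur
1. e -> o, i -> u / B C0 _: no change
2. f -> v, p -> b / _ Z: fires at position(s) 1: bgipibroonsur
surface: bgipibroonsur

cell VEL=ra, CASE=zo, ASPECT=un, SUR=ne:
underlying: vr-ipibro-on-nm-pe
1. e -> o, i -> u / B C0 _: fires at position(s) 14: vripibroonnmpo
2. f -> v, p -> b / _ Z: no change
surface: vripibroonnmpo
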